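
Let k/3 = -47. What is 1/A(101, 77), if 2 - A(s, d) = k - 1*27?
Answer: 1/170 ≈ 0.0058824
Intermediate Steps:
k = -141 (k = 3*(-47) = -141)
A(s, d) = 170 (A(s, d) = 2 - (-141 - 1*27) = 2 - (-141 - 27) = 2 - 1*(-168) = 2 + 168 = 170)
1/A(101, 77) = 1/170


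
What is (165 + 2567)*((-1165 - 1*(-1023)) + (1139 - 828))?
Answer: 461708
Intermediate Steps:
(165 + 2567)*((-1165 - 1*(-1023)) + (1139 - 828)) = 2732*((-1165 + 1023) + 311) = 2732*(-142 + 311) = 2732*169 = 461708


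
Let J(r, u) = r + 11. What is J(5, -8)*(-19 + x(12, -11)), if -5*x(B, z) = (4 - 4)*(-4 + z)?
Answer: -304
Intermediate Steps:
J(r, u) = 11 + r
x(B, z) = 0 (x(B, z) = -(4 - 4)*(-4 + z)/5 = -0*(-4 + z) = -1/5*0 = 0)
J(5, -8)*(-19 + x(12, -11)) = (11 + 5)*(-19 + 0) = 16*(-19) = -304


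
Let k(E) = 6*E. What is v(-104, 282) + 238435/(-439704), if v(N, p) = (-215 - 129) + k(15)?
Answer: -111923251/439704 ≈ -254.54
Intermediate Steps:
v(N, p) = -254 (v(N, p) = (-215 - 129) + 6*15 = -344 + 90 = -254)
v(-104, 282) + 238435/(-439704) = -254 + 238435/(-439704) = -254 + 238435*(-1/439704) = -254 - 238435/439704 = -111923251/439704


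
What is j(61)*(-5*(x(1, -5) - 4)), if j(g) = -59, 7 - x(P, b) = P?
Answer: 590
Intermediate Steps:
x(P, b) = 7 - P
j(61)*(-5*(x(1, -5) - 4)) = -(-295)*((7 - 1*1) - 4) = -(-295)*((7 - 1) - 4) = -(-295)*(6 - 4) = -(-295)*2 = -59*(-10) = 590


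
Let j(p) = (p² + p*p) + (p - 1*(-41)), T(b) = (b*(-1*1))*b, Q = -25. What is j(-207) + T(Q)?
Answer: 84907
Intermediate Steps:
T(b) = -b² (T(b) = (b*(-1))*b = (-b)*b = -b²)
j(p) = 41 + p + 2*p² (j(p) = (p² + p²) + (p + 41) = 2*p² + (41 + p) = 41 + p + 2*p²)
j(-207) + T(Q) = (41 - 207 + 2*(-207)²) - 1*(-25)² = (41 - 207 + 2*42849) - 1*625 = (41 - 207 + 85698) - 625 = 85532 - 625 = 84907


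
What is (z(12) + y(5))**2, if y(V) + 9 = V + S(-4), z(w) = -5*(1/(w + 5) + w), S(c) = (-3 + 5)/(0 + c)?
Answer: 4853209/1156 ≈ 4198.3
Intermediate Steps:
S(c) = 2/c
z(w) = -5*w - 5/(5 + w) (z(w) = -5*(1/(5 + w) + w) = -5*(w + 1/(5 + w)) = -5*w - 5/(5 + w))
y(V) = -19/2 + V (y(V) = -9 + (V + 2/(-4)) = -9 + (V + 2*(-1/4)) = -9 + (V - 1/2) = -9 + (-1/2 + V) = -19/2 + V)
(z(12) + y(5))**2 = (5*(-1 - 1*12**2 - 5*12)/(5 + 12) + (-19/2 + 5))**2 = (5*(-1 - 1*144 - 60)/17 - 9/2)**2 = (5*(1/17)*(-1 - 144 - 60) - 9/2)**2 = (5*(1/17)*(-205) - 9/2)**2 = (-1025/17 - 9/2)**2 = (-2203/34)**2 = 4853209/1156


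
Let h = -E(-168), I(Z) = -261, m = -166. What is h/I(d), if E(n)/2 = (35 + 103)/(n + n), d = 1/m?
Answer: -23/7308 ≈ -0.0031472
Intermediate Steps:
d = -1/166 (d = 1/(-166) = -1/166 ≈ -0.0060241)
E(n) = 138/n (E(n) = 2*((35 + 103)/(n + n)) = 2*(138/((2*n))) = 2*(138*(1/(2*n))) = 2*(69/n) = 138/n)
h = 23/28 (h = -138/(-168) = -138*(-1)/168 = -1*(-23/28) = 23/28 ≈ 0.82143)
h/I(d) = (23/28)/(-261) = (23/28)*(-1/261) = -23/7308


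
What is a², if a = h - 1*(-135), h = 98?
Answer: 54289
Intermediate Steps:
a = 233 (a = 98 - 1*(-135) = 98 + 135 = 233)
a² = 233² = 54289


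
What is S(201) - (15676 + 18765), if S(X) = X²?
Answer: 5960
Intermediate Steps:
S(201) - (15676 + 18765) = 201² - (15676 + 18765) = 40401 - 1*34441 = 40401 - 34441 = 5960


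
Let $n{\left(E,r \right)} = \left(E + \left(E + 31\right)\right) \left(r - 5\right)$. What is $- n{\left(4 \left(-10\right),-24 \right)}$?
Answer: $-1421$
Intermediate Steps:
$n{\left(E,r \right)} = \left(-5 + r\right) \left(31 + 2 E\right)$ ($n{\left(E,r \right)} = \left(E + \left(31 + E\right)\right) \left(-5 + r\right) = \left(31 + 2 E\right) \left(-5 + r\right) = \left(-5 + r\right) \left(31 + 2 E\right)$)
$- n{\left(4 \left(-10\right),-24 \right)} = - (-155 - 10 \cdot 4 \left(-10\right) + 31 \left(-24\right) + 2 \cdot 4 \left(-10\right) \left(-24\right)) = - (-155 - -400 - 744 + 2 \left(-40\right) \left(-24\right)) = - (-155 + 400 - 744 + 1920) = \left(-1\right) 1421 = -1421$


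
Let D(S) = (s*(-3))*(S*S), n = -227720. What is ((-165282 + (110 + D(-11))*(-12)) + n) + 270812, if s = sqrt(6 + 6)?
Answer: -123510 + 8712*sqrt(3) ≈ -1.0842e+5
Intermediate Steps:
s = 2*sqrt(3) (s = sqrt(12) = 2*sqrt(3) ≈ 3.4641)
D(S) = -6*sqrt(3)*S**2 (D(S) = ((2*sqrt(3))*(-3))*(S*S) = (-6*sqrt(3))*S**2 = -6*sqrt(3)*S**2)
((-165282 + (110 + D(-11))*(-12)) + n) + 270812 = ((-165282 + (110 - 6*sqrt(3)*(-11)**2)*(-12)) - 227720) + 270812 = ((-165282 + (110 - 6*sqrt(3)*121)*(-12)) - 227720) + 270812 = ((-165282 + (110 - 726*sqrt(3))*(-12)) - 227720) + 270812 = ((-165282 + (-1320 + 8712*sqrt(3))) - 227720) + 270812 = ((-166602 + 8712*sqrt(3)) - 227720) + 270812 = (-394322 + 8712*sqrt(3)) + 270812 = -123510 + 8712*sqrt(3)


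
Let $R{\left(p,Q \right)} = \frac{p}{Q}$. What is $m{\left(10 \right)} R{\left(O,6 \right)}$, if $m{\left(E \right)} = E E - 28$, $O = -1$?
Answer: $-12$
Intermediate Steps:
$m{\left(E \right)} = -28 + E^{2}$ ($m{\left(E \right)} = E^{2} - 28 = -28 + E^{2}$)
$m{\left(10 \right)} R{\left(O,6 \right)} = \left(-28 + 10^{2}\right) \left(- \frac{1}{6}\right) = \left(-28 + 100\right) \left(\left(-1\right) \frac{1}{6}\right) = 72 \left(- \frac{1}{6}\right) = -12$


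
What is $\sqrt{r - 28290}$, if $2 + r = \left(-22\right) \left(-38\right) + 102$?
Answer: $i \sqrt{27354} \approx 165.39 i$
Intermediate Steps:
$r = 936$ ($r = -2 + \left(\left(-22\right) \left(-38\right) + 102\right) = -2 + \left(836 + 102\right) = -2 + 938 = 936$)
$\sqrt{r - 28290} = \sqrt{936 - 28290} = \sqrt{-27354} = i \sqrt{27354}$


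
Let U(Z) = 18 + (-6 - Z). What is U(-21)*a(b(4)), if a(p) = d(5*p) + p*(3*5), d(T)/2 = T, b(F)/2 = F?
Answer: 6600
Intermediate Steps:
b(F) = 2*F
U(Z) = 12 - Z
d(T) = 2*T
a(p) = 25*p (a(p) = 2*(5*p) + p*(3*5) = 10*p + p*15 = 10*p + 15*p = 25*p)
U(-21)*a(b(4)) = (12 - 1*(-21))*(25*(2*4)) = (12 + 21)*(25*8) = 33*200 = 6600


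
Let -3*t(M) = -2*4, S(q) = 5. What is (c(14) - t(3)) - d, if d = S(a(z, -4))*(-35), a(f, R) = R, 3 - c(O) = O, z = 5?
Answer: 484/3 ≈ 161.33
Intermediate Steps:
c(O) = 3 - O
t(M) = 8/3 (t(M) = -(-2)*4/3 = -1/3*(-8) = 8/3)
d = -175 (d = 5*(-35) = -175)
(c(14) - t(3)) - d = ((3 - 1*14) - 1*8/3) - 1*(-175) = ((3 - 14) - 8/3) + 175 = (-11 - 8/3) + 175 = -41/3 + 175 = 484/3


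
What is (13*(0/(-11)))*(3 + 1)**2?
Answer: 0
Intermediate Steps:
(13*(0/(-11)))*(3 + 1)**2 = (13*(0*(-1/11)))*4**2 = (13*0)*16 = 0*16 = 0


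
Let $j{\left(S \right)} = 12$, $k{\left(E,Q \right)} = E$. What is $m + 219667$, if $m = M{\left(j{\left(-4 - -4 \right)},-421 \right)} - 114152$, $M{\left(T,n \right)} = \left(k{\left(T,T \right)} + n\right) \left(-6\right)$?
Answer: $107969$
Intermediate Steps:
$M{\left(T,n \right)} = - 6 T - 6 n$ ($M{\left(T,n \right)} = \left(T + n\right) \left(-6\right) = - 6 T - 6 n$)
$m = -111698$ ($m = \left(\left(-6\right) 12 - -2526\right) - 114152 = \left(-72 + 2526\right) - 114152 = 2454 - 114152 = -111698$)
$m + 219667 = -111698 + 219667 = 107969$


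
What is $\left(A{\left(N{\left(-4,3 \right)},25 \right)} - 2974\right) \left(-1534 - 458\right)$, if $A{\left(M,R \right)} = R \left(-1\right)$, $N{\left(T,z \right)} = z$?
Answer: $5974008$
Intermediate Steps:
$A{\left(M,R \right)} = - R$
$\left(A{\left(N{\left(-4,3 \right)},25 \right)} - 2974\right) \left(-1534 - 458\right) = \left(\left(-1\right) 25 - 2974\right) \left(-1534 - 458\right) = \left(-25 - 2974\right) \left(-1992\right) = \left(-2999\right) \left(-1992\right) = 5974008$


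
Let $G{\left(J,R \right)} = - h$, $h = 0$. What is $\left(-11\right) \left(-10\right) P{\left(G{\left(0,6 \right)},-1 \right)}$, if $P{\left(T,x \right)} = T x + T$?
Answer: $0$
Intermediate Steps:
$G{\left(J,R \right)} = 0$ ($G{\left(J,R \right)} = \left(-1\right) 0 = 0$)
$P{\left(T,x \right)} = T + T x$
$\left(-11\right) \left(-10\right) P{\left(G{\left(0,6 \right)},-1 \right)} = \left(-11\right) \left(-10\right) 0 \left(1 - 1\right) = 110 \cdot 0 \cdot 0 = 110 \cdot 0 = 0$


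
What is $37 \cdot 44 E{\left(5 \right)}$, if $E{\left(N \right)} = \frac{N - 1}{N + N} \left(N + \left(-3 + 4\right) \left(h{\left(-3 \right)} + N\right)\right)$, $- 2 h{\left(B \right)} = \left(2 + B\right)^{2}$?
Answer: $\frac{30932}{5} \approx 6186.4$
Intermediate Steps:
$h{\left(B \right)} = - \frac{\left(2 + B\right)^{2}}{2}$
$E{\left(N \right)} = \frac{\left(-1 + N\right) \left(- \frac{1}{2} + 2 N\right)}{2 N}$ ($E{\left(N \right)} = \frac{N - 1}{N + N} \left(N + \left(-3 + 4\right) \left(- \frac{\left(2 - 3\right)^{2}}{2} + N\right)\right) = \frac{-1 + N}{2 N} \left(N + 1 \left(- \frac{\left(-1\right)^{2}}{2} + N\right)\right) = \left(-1 + N\right) \frac{1}{2 N} \left(N + 1 \left(\left(- \frac{1}{2}\right) 1 + N\right)\right) = \frac{-1 + N}{2 N} \left(N + 1 \left(- \frac{1}{2} + N\right)\right) = \frac{-1 + N}{2 N} \left(N + \left(- \frac{1}{2} + N\right)\right) = \frac{-1 + N}{2 N} \left(- \frac{1}{2} + 2 N\right) = \frac{\left(-1 + N\right) \left(- \frac{1}{2} + 2 N\right)}{2 N}$)
$37 \cdot 44 E{\left(5 \right)} = 37 \cdot 44 \left(- \frac{5}{4} + 5 + \frac{1}{4 \cdot 5}\right) = 1628 \left(- \frac{5}{4} + 5 + \frac{1}{4} \cdot \frac{1}{5}\right) = 1628 \left(- \frac{5}{4} + 5 + \frac{1}{20}\right) = 1628 \cdot \frac{19}{5} = \frac{30932}{5}$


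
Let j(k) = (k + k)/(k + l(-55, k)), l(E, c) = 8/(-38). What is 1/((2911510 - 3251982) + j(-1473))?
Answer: -27991/9530095778 ≈ -2.9371e-6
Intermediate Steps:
l(E, c) = -4/19 (l(E, c) = 8*(-1/38) = -4/19)
j(k) = 2*k/(-4/19 + k) (j(k) = (k + k)/(k - 4/19) = (2*k)/(-4/19 + k) = 2*k/(-4/19 + k))
1/((2911510 - 3251982) + j(-1473)) = 1/((2911510 - 3251982) + 38*(-1473)/(-4 + 19*(-1473))) = 1/(-340472 + 38*(-1473)/(-4 - 27987)) = 1/(-340472 + 38*(-1473)/(-27991)) = 1/(-340472 + 38*(-1473)*(-1/27991)) = 1/(-340472 + 55974/27991) = 1/(-9530095778/27991) = -27991/9530095778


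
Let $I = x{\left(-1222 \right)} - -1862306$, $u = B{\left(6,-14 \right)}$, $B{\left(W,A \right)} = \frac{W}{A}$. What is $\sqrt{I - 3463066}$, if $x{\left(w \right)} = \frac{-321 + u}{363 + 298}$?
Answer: $\frac{i \sqrt{34270887748790}}{4627} \approx 1265.2 i$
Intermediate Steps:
$u = - \frac{3}{7}$ ($u = \frac{6}{-14} = 6 \left(- \frac{1}{14}\right) = - \frac{3}{7} \approx -0.42857$)
$x{\left(w \right)} = - \frac{2250}{4627}$ ($x{\left(w \right)} = \frac{-321 - \frac{3}{7}}{363 + 298} = - \frac{2250}{7 \cdot 661} = \left(- \frac{2250}{7}\right) \frac{1}{661} = - \frac{2250}{4627}$)
$I = \frac{8616887612}{4627}$ ($I = - \frac{2250}{4627} - -1862306 = - \frac{2250}{4627} + 1862306 = \frac{8616887612}{4627} \approx 1.8623 \cdot 10^{6}$)
$\sqrt{I - 3463066} = \sqrt{\frac{8616887612}{4627} - 3463066} = \sqrt{- \frac{7406718770}{4627}} = \frac{i \sqrt{34270887748790}}{4627}$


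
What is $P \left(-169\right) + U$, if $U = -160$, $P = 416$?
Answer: $-70464$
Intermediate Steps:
$P \left(-169\right) + U = 416 \left(-169\right) - 160 = -70304 - 160 = -70464$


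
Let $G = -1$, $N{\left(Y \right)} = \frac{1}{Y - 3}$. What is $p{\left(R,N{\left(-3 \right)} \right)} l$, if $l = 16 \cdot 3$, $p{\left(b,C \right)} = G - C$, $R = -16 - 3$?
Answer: $-40$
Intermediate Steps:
$N{\left(Y \right)} = \frac{1}{-3 + Y}$
$R = -19$
$p{\left(b,C \right)} = -1 - C$
$l = 48$
$p{\left(R,N{\left(-3 \right)} \right)} l = \left(-1 - \frac{1}{-3 - 3}\right) 48 = \left(-1 - \frac{1}{-6}\right) 48 = \left(-1 - - \frac{1}{6}\right) 48 = \left(-1 + \frac{1}{6}\right) 48 = \left(- \frac{5}{6}\right) 48 = -40$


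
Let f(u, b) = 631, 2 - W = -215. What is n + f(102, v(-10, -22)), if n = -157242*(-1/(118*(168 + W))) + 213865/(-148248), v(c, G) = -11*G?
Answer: 2131660507453/3367453320 ≈ 633.02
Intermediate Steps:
W = 217 (W = 2 - 1*(-215) = 2 + 215 = 217)
n = 6797462533/3367453320 (n = -157242*(-1/(118*(168 + 217))) + 213865/(-148248) = -157242/((-118*385)) + 213865*(-1/148248) = -157242/(-45430) - 213865/148248 = -157242*(-1/45430) - 213865/148248 = 78621/22715 - 213865/148248 = 6797462533/3367453320 ≈ 2.0186)
n + f(102, v(-10, -22)) = 6797462533/3367453320 + 631 = 2131660507453/3367453320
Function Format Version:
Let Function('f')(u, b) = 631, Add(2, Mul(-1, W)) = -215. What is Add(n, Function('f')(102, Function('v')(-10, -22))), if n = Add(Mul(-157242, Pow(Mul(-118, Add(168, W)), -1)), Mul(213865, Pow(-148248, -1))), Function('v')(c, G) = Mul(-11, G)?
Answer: Rational(2131660507453, 3367453320) ≈ 633.02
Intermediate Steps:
W = 217 (W = Add(2, Mul(-1, -215)) = Add(2, 215) = 217)
n = Rational(6797462533, 3367453320) (n = Add(Mul(-157242, Pow(Mul(-118, Add(168, 217)), -1)), Mul(213865, Pow(-148248, -1))) = Add(Mul(-157242, Pow(Mul(-118, 385), -1)), Mul(213865, Rational(-1, 148248))) = Add(Mul(-157242, Pow(-45430, -1)), Rational(-213865, 148248)) = Add(Mul(-157242, Rational(-1, 45430)), Rational(-213865, 148248)) = Add(Rational(78621, 22715), Rational(-213865, 148248)) = Rational(6797462533, 3367453320) ≈ 2.0186)
Add(n, Function('f')(102, Function('v')(-10, -22))) = Add(Rational(6797462533, 3367453320), 631) = Rational(2131660507453, 3367453320)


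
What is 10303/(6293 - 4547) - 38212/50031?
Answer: 49861249/9706014 ≈ 5.1371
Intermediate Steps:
10303/(6293 - 4547) - 38212/50031 = 10303/1746 - 38212*1/50031 = 10303*(1/1746) - 38212/50031 = 10303/1746 - 38212/50031 = 49861249/9706014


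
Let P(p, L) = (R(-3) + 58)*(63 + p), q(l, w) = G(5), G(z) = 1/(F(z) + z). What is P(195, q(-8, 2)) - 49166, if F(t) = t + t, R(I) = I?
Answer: -34976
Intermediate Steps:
F(t) = 2*t
G(z) = 1/(3*z) (G(z) = 1/(2*z + z) = 1/(3*z))
q(l, w) = 1/15 (q(l, w) = (⅓)/5 = (⅓)*(⅕) = 1/15)
P(p, L) = 3465 + 55*p (P(p, L) = (-3 + 58)*(63 + p) = 55*(63 + p) = 3465 + 55*p)
P(195, q(-8, 2)) - 49166 = (3465 + 55*195) - 49166 = (3465 + 10725) - 49166 = 14190 - 49166 = -34976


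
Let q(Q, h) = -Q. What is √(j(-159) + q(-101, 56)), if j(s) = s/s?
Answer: √102 ≈ 10.100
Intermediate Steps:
j(s) = 1
√(j(-159) + q(-101, 56)) = √(1 - 1*(-101)) = √(1 + 101) = √102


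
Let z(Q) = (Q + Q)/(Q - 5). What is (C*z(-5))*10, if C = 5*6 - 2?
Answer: 280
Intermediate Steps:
z(Q) = 2*Q/(-5 + Q) (z(Q) = (2*Q)/(-5 + Q) = 2*Q/(-5 + Q))
C = 28 (C = 30 - 2 = 28)
(C*z(-5))*10 = (28*(2*(-5)/(-5 - 5)))*10 = (28*(2*(-5)/(-10)))*10 = (28*(2*(-5)*(-⅒)))*10 = (28*1)*10 = 28*10 = 280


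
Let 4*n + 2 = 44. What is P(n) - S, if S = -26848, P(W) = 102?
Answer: 26950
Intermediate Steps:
n = 21/2 (n = -½ + (¼)*44 = -½ + 11 = 21/2 ≈ 10.500)
P(n) - S = 102 - 1*(-26848) = 102 + 26848 = 26950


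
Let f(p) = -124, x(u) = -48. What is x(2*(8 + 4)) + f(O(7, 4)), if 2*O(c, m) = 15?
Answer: -172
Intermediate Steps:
O(c, m) = 15/2 (O(c, m) = (½)*15 = 15/2)
x(2*(8 + 4)) + f(O(7, 4)) = -48 - 124 = -172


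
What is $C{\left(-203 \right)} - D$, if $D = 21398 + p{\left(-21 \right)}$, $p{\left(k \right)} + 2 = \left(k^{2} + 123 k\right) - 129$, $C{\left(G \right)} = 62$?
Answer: $-19063$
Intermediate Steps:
$p{\left(k \right)} = -131 + k^{2} + 123 k$ ($p{\left(k \right)} = -2 - \left(129 - k^{2} - 123 k\right) = -2 + \left(-129 + k^{2} + 123 k\right) = -131 + k^{2} + 123 k$)
$D = 19125$ ($D = 21398 + \left(-131 + \left(-21\right)^{2} + 123 \left(-21\right)\right) = 21398 - 2273 = 19125$)
$C{\left(-203 \right)} - D = 62 - 19125 = -19063$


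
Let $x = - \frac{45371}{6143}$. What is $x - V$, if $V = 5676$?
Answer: $- \frac{34913039}{6143} \approx -5683.4$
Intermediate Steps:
$x = - \frac{45371}{6143}$ ($x = \left(-45371\right) \frac{1}{6143} = - \frac{45371}{6143} \approx -7.3858$)
$x - V = - \frac{45371}{6143} - 5676 = - \frac{34913039}{6143}$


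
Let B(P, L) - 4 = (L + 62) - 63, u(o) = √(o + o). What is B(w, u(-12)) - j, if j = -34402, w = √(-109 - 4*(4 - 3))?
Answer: 34405 + 2*I*√6 ≈ 34405.0 + 4.899*I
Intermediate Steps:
u(o) = √2*√o (u(o) = √(2*o) = √2*√o)
w = I*√113 (w = √(-109 - 4*1) = √(-109 - 4) = √(-113) = I*√113 ≈ 10.63*I)
B(P, L) = 3 + L (B(P, L) = 4 + ((L + 62) - 63) = 4 + ((62 + L) - 63) = 4 + (-1 + L) = 3 + L)
B(w, u(-12)) - j = (3 + √2*√(-12)) - 1*(-34402) = (3 + √2*(2*I*√3)) + 34402 = (3 + 2*I*√6) + 34402 = 34405 + 2*I*√6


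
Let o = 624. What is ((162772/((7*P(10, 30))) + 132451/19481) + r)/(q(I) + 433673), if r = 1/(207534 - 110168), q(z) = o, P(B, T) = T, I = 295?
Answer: 2022415793483/1123321259613630 ≈ 0.0018004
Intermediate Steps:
q(z) = 624
r = 1/97366 ≈ 1.0271e-5
((162772/((7*P(10, 30))) + 132451/19481) + r)/(q(I) + 433673) = ((162772/((7*30)) + 132451/19481) + 1/97366)/(624 + 433673) = ((162772/210 + 132451*(1/19481)) + 1/97366)/434297 = ((162772*(1/210) + 12041/1771) + 1/97366)*(1/434297) = ((81386/105 + 12041/1771) + 1/97366)*(1/434297) = (20771273/26565 + 1/97366)*(1/434297) = (2022415793483/2586527790)*(1/434297) = 2022415793483/1123321259613630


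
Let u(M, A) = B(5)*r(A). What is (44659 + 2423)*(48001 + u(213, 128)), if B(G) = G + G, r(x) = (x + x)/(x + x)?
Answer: 2260453902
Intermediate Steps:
r(x) = 1 (r(x) = (2*x)/((2*x)) = (2*x)*(1/(2*x)) = 1)
B(G) = 2*G
u(M, A) = 10 (u(M, A) = (2*5)*1 = 10*1 = 10)
(44659 + 2423)*(48001 + u(213, 128)) = (44659 + 2423)*(48001 + 10) = 47082*48011 = 2260453902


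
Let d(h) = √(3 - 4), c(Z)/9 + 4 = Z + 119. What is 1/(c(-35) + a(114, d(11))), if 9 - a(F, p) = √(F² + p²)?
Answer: 729/518446 + √12995/518446 ≈ 0.0016260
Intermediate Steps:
c(Z) = 1035 + 9*Z (c(Z) = -36 + 9*(Z + 119) = -36 + 9*(119 + Z) = -36 + (1071 + 9*Z) = 1035 + 9*Z)
d(h) = I (d(h) = √(-1) = I)
a(F, p) = 9 - √(F² + p²)
1/(c(-35) + a(114, d(11))) = 1/((1035 + 9*(-35)) + (9 - √(114² + I²))) = 1/((1035 - 315) + (9 - √(12996 - 1))) = 1/(720 + (9 - √12995)) = 1/(729 - √12995)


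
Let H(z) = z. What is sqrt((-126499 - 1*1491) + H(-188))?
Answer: 3*I*sqrt(14242) ≈ 358.02*I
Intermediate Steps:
sqrt((-126499 - 1*1491) + H(-188)) = sqrt((-126499 - 1*1491) - 188) = sqrt((-126499 - 1491) - 188) = sqrt(-127990 - 188) = sqrt(-128178) = 3*I*sqrt(14242)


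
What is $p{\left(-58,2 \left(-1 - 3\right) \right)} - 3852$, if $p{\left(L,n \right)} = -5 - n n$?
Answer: $-3921$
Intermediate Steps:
$p{\left(L,n \right)} = -5 - n^{2}$
$p{\left(-58,2 \left(-1 - 3\right) \right)} - 3852 = \left(-5 - \left(2 \left(-1 - 3\right)\right)^{2}\right) - 3852 = \left(-5 - \left(2 \left(-4\right)\right)^{2}\right) - 3852 = \left(-5 - \left(-8\right)^{2}\right) - 3852 = \left(-5 - 64\right) - 3852 = -69 - 3852 = -3921$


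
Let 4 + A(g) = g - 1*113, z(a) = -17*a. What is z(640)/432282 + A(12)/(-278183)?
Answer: -1490620715/60126751803 ≈ -0.024791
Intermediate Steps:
A(g) = -117 + g (A(g) = -4 + (g - 1*113) = -4 + (g - 113) = -4 + (-113 + g) = -117 + g)
z(640)/432282 + A(12)/(-278183) = -17*640/432282 + (-117 + 12)/(-278183) = -10880*1/432282 - 105*(-1/278183) = -5440/216141 + 105/278183 = -1490620715/60126751803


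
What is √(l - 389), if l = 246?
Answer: I*√143 ≈ 11.958*I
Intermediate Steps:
√(l - 389) = √(246 - 389) = √(-143) = I*√143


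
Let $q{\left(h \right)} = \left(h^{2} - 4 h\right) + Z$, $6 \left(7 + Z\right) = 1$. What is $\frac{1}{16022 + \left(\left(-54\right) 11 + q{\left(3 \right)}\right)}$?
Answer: $\frac{6}{92509} \approx 6.4859 \cdot 10^{-5}$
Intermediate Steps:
$Z = - \frac{41}{6}$ ($Z = -7 + \frac{1}{6} \cdot 1 = -7 + \frac{1}{6} = - \frac{41}{6} \approx -6.8333$)
$q{\left(h \right)} = - \frac{41}{6} + h^{2} - 4 h$ ($q{\left(h \right)} = \left(h^{2} - 4 h\right) - \frac{41}{6} = - \frac{41}{6} + h^{2} - 4 h$)
$\frac{1}{16022 + \left(\left(-54\right) 11 + q{\left(3 \right)}\right)} = \frac{1}{16022 - \frac{3623}{6}} = \frac{1}{\frac{92509}{6}} = \frac{6}{92509}$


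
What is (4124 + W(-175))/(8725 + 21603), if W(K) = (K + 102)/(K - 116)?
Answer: 1200157/8825448 ≈ 0.13599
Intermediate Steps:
W(K) = (102 + K)/(-116 + K)
(4124 + W(-175))/(8725 + 21603) = (4124 + (102 - 175)/(-116 - 175))/(8725 + 21603) = (4124 - 73/(-291))/30328 = (4124 - 1/291*(-73))*(1/30328) = (4124 + 73/291)*(1/30328) = (1200157/291)*(1/30328) = 1200157/8825448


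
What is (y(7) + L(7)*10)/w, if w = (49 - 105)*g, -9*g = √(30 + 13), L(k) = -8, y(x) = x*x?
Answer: -279*√43/2408 ≈ -0.75977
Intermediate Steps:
y(x) = x²
g = -√43/9 (g = -√(30 + 13)/9 = -√43/9 ≈ -0.72860)
w = 56*√43/9 (w = (49 - 105)*(-√43/9) = -(-56)*√43/9 = 56*√43/9 ≈ 40.802)
(y(7) + L(7)*10)/w = (7² - 8*10)/((56*√43/9)) = (49 - 80)*(9*√43/2408) = -279*√43/2408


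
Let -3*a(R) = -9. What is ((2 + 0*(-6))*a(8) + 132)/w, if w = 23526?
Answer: 23/3921 ≈ 0.0058658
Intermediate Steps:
a(R) = 3 (a(R) = -⅓*(-9) = 3)
((2 + 0*(-6))*a(8) + 132)/w = ((2 + 0*(-6))*3 + 132)/23526 = ((2 + 0)*3 + 132)*(1/23526) = (2*3 + 132)*(1/23526) = (6 + 132)*(1/23526) = 138*(1/23526) = 23/3921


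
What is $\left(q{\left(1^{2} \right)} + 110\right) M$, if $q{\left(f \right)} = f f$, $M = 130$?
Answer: $14430$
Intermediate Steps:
$q{\left(f \right)} = f^{2}$
$\left(q{\left(1^{2} \right)} + 110\right) M = \left(\left(1^{2}\right)^{2} + 110\right) 130 = \left(1^{2} + 110\right) 130 = \left(1 + 110\right) 130 = 111 \cdot 130 = 14430$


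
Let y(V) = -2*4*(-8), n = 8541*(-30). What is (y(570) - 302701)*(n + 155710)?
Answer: 30421071240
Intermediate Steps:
n = -256230
y(V) = 64 (y(V) = -8*(-8) = 64)
(y(570) - 302701)*(n + 155710) = (64 - 302701)*(-256230 + 155710) = -302637*(-100520) = 30421071240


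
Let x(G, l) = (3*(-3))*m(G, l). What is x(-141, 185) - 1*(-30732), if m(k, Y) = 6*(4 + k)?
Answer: 38130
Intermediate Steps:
m(k, Y) = 24 + 6*k
x(G, l) = -216 - 54*G (x(G, l) = (3*(-3))*(24 + 6*G) = -9*(24 + 6*G) = -216 - 54*G)
x(-141, 185) - 1*(-30732) = (-216 - 54*(-141)) - 1*(-30732) = (-216 + 7614) + 30732 = 7398 + 30732 = 38130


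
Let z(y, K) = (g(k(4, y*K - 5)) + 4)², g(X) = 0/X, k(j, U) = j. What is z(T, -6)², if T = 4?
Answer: 256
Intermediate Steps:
g(X) = 0
z(y, K) = 16 (z(y, K) = (0 + 4)² = 4² = 16)
z(T, -6)² = 16² = 256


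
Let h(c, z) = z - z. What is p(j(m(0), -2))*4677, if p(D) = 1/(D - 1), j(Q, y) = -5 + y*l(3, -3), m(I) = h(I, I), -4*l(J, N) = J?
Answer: -3118/3 ≈ -1039.3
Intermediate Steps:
l(J, N) = -J/4
h(c, z) = 0
m(I) = 0
j(Q, y) = -5 - 3*y/4 (j(Q, y) = -5 + y*(-1/4*3) = -5 + y*(-3/4) = -5 - 3*y/4)
p(D) = 1/(-1 + D)
p(j(m(0), -2))*4677 = 4677/(-1 + (-5 - 3/4*(-2))) = 4677/(-1 + (-5 + 3/2)) = 4677/(-1 - 7/2) = 4677/(-9/2) = -2/9*4677 = -3118/3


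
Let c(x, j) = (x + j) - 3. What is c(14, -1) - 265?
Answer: -255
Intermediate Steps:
c(x, j) = -3 + j + x (c(x, j) = (j + x) - 3 = -3 + j + x)
c(14, -1) - 265 = (-3 - 1 + 14) - 265 = 10 - 265 = -255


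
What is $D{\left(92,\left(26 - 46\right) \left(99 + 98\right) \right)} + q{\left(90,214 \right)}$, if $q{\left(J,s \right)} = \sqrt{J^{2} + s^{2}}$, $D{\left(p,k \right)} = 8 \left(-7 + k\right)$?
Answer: $-31576 + 2 \sqrt{13474} \approx -31344.0$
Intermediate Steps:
$D{\left(p,k \right)} = -56 + 8 k$
$D{\left(92,\left(26 - 46\right) \left(99 + 98\right) \right)} + q{\left(90,214 \right)} = \left(-56 + 8 \left(26 - 46\right) \left(99 + 98\right)\right) + \sqrt{90^{2} + 214^{2}} = \left(-56 + 8 \left(\left(-20\right) 197\right)\right) + \sqrt{8100 + 45796} = \left(-56 + 8 \left(-3940\right)\right) + \sqrt{53896} = \left(-56 - 31520\right) + 2 \sqrt{13474} = -31576 + 2 \sqrt{13474}$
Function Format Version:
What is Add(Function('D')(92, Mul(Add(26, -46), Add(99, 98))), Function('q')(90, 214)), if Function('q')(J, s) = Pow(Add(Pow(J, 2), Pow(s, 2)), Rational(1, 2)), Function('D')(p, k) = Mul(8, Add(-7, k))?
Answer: Add(-31576, Mul(2, Pow(13474, Rational(1, 2)))) ≈ -31344.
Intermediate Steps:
Function('D')(p, k) = Add(-56, Mul(8, k))
Add(Function('D')(92, Mul(Add(26, -46), Add(99, 98))), Function('q')(90, 214)) = Add(Add(-56, Mul(8, Mul(Add(26, -46), Add(99, 98)))), Pow(Add(Pow(90, 2), Pow(214, 2)), Rational(1, 2))) = Add(Add(-56, Mul(8, Mul(-20, 197))), Pow(Add(8100, 45796), Rational(1, 2))) = Add(Add(-56, Mul(8, -3940)), Pow(53896, Rational(1, 2))) = Add(Add(-56, -31520), Mul(2, Pow(13474, Rational(1, 2)))) = Add(-31576, Mul(2, Pow(13474, Rational(1, 2))))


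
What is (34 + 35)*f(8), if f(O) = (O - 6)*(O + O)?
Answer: 2208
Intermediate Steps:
f(O) = 2*O*(-6 + O) (f(O) = (-6 + O)*(2*O) = 2*O*(-6 + O))
(34 + 35)*f(8) = (34 + 35)*(2*8*(-6 + 8)) = 69*(2*8*2) = 69*32 = 2208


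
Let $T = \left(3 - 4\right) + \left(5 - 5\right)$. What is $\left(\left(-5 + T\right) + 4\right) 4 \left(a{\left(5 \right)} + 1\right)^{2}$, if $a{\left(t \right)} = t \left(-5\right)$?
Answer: $-4608$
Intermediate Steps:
$a{\left(t \right)} = - 5 t$
$T = -1$ ($T = -1 + 0 = -1$)
$\left(\left(-5 + T\right) + 4\right) 4 \left(a{\left(5 \right)} + 1\right)^{2} = \left(\left(-5 - 1\right) + 4\right) 4 \left(\left(-5\right) 5 + 1\right)^{2} = \left(-6 + 4\right) 4 \left(-25 + 1\right)^{2} = \left(-2\right) 4 \left(-24\right)^{2} = \left(-8\right) 576 = -4608$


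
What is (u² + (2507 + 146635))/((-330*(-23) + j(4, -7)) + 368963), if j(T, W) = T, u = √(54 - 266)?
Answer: 148930/376557 ≈ 0.39550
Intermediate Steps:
u = 2*I*√53 (u = √(-212) = 2*I*√53 ≈ 14.56*I)
(u² + (2507 + 146635))/((-330*(-23) + j(4, -7)) + 368963) = ((2*I*√53)² + (2507 + 146635))/((-330*(-23) + 4) + 368963) = (-212 + 149142)/((7590 + 4) + 368963) = 148930/(7594 + 368963) = 148930/376557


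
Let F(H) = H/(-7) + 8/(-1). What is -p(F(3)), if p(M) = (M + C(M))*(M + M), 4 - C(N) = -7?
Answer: 2124/49 ≈ 43.347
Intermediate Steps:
F(H) = -8 - H/7 (F(H) = H*(-⅐) + 8*(-1) = -H/7 - 8 = -8 - H/7)
C(N) = 11 (C(N) = 4 - 1*(-7) = 4 + 7 = 11)
p(M) = 2*M*(11 + M) (p(M) = (M + 11)*(M + M) = (11 + M)*(2*M) = 2*M*(11 + M))
-p(F(3)) = -2*(-8 - ⅐*3)*(11 + (-8 - ⅐*3)) = -2*(-8 - 3/7)*(11 + (-8 - 3/7)) = -2*(-59)*(11 - 59/7)/7 = -2*(-59)*18/(7*7) = -1*(-2124/49) = 2124/49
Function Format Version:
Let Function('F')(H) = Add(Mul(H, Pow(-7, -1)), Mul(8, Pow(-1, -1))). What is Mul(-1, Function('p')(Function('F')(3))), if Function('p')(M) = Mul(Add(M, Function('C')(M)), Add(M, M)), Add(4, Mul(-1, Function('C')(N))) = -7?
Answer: Rational(2124, 49) ≈ 43.347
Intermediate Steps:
Function('F')(H) = Add(-8, Mul(Rational(-1, 7), H)) (Function('F')(H) = Add(Mul(H, Rational(-1, 7)), Mul(8, -1)) = Add(Mul(Rational(-1, 7), H), -8) = Add(-8, Mul(Rational(-1, 7), H)))
Function('C')(N) = 11 (Function('C')(N) = Add(4, Mul(-1, -7)) = Add(4, 7) = 11)
Function('p')(M) = Mul(2, M, Add(11, M)) (Function('p')(M) = Mul(Add(M, 11), Add(M, M)) = Mul(Add(11, M), Mul(2, M)) = Mul(2, M, Add(11, M)))
Mul(-1, Function('p')(Function('F')(3))) = Mul(-1, Mul(2, Add(-8, Mul(Rational(-1, 7), 3)), Add(11, Add(-8, Mul(Rational(-1, 7), 3))))) = Mul(-1, Mul(2, Add(-8, Rational(-3, 7)), Add(11, Add(-8, Rational(-3, 7))))) = Mul(-1, Mul(2, Rational(-59, 7), Add(11, Rational(-59, 7)))) = Mul(-1, Mul(2, Rational(-59, 7), Rational(18, 7))) = Mul(-1, Rational(-2124, 49)) = Rational(2124, 49)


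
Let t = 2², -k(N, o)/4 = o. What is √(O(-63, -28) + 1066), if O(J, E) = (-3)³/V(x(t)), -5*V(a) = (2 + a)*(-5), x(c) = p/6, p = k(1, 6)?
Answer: √4318/2 ≈ 32.856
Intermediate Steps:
k(N, o) = -4*o
p = -24 (p = -4*6 = -24)
t = 4
x(c) = -4 (x(c) = -24/6 = -24*⅙ = -4)
V(a) = 2 + a (V(a) = -(2 + a)*(-5)/5 = -(-10 - 5*a)/5 = 2 + a)
O(J, E) = 27/2 (O(J, E) = (-3)³/(2 - 4) = -27/(-2) = -27*(-½) = 27/2)
√(O(-63, -28) + 1066) = √(27/2 + 1066) = √(2159/2) = √4318/2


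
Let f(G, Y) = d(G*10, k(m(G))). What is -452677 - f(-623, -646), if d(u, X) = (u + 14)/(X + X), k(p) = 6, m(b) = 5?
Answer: -452159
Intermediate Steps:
d(u, X) = (14 + u)/(2*X) (d(u, X) = (14 + u)/((2*X)) = (14 + u)*(1/(2*X)) = (14 + u)/(2*X))
f(G, Y) = 7/6 + 5*G/6 (f(G, Y) = (1/2)*(14 + G*10)/6 = (1/2)*(1/6)*(14 + 10*G) = 7/6 + 5*G/6)
-452677 - f(-623, -646) = -452677 - (7/6 + (5/6)*(-623)) = -452677 - (7/6 - 3115/6) = -452677 - 1*(-518) = -452677 + 518 = -452159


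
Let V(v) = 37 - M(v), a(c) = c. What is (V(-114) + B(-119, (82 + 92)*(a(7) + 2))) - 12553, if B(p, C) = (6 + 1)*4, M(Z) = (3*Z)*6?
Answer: -10436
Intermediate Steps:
M(Z) = 18*Z
B(p, C) = 28 (B(p, C) = 7*4 = 28)
V(v) = 37 - 18*v
(V(-114) + B(-119, (82 + 92)*(a(7) + 2))) - 12553 = ((37 - 18*(-114)) + 28) - 12553 = ((37 + 2052) + 28) - 12553 = (2089 + 28) - 12553 = 2117 - 12553 = -10436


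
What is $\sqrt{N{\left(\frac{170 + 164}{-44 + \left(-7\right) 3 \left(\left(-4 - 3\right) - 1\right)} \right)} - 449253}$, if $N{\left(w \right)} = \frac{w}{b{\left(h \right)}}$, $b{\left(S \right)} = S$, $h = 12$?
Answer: $\frac{i \sqrt{62169396090}}{372} \approx 670.26 i$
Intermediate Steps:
$N{\left(w \right)} = \frac{w}{12}$
$\sqrt{N{\left(\frac{170 + 164}{-44 + \left(-7\right) 3 \left(\left(-4 - 3\right) - 1\right)} \right)} - 449253} = \sqrt{\frac{\left(170 + 164\right) \frac{1}{-44 + \left(-7\right) 3 \left(\left(-4 - 3\right) - 1\right)}}{12} - 449253} = \sqrt{\frac{334 \frac{1}{-44 - 21 \left(-7 - 1\right)}}{12} - 449253} = \sqrt{\frac{334 \frac{1}{-44 - -168}}{12} - 449253} = \sqrt{\frac{334 \frac{1}{-44 + 168}}{12} - 449253} = \sqrt{\frac{334 \cdot \frac{1}{124}}{12} - 449253} = \sqrt{\frac{1}{12} \cdot \frac{167}{62} - 449253} = \sqrt{\frac{167}{744} - 449253} = \sqrt{- \frac{334244065}{744}} = \frac{i \sqrt{62169396090}}{372}$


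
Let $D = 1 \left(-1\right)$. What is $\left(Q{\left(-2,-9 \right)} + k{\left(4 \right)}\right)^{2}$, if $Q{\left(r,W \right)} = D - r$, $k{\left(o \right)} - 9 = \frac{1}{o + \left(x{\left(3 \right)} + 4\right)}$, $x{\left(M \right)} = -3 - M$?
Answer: $\frac{441}{4} \approx 110.25$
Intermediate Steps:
$D = -1$
$k{\left(o \right)} = 9 + \frac{1}{-2 + o}$ ($k{\left(o \right)} = 9 + \frac{1}{o + \left(\left(-3 - 3\right) + 4\right)} = 9 + \frac{1}{o + \left(-6 + 4\right)} = 9 + \frac{1}{o - 2} = 9 + \frac{1}{-2 + o}$)
$Q{\left(r,W \right)} = -1 - r$
$\left(Q{\left(-2,-9 \right)} + k{\left(4 \right)}\right)^{2} = \left(\left(-1 - -2\right) + \frac{-17 + 9 \cdot 4}{-2 + 4}\right)^{2} = \left(\left(-1 + 2\right) + \frac{-17 + 36}{2}\right)^{2} = \left(1 + \frac{1}{2} \cdot 19\right)^{2} = \left(1 + \frac{19}{2}\right)^{2} = \left(\frac{21}{2}\right)^{2} = \frac{441}{4}$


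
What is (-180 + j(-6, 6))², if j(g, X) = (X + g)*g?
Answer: 32400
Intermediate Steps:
j(g, X) = g*(X + g)
(-180 + j(-6, 6))² = (-180 - 6*(6 - 6))² = (-180 - 6*0)² = (-180 + 0)² = (-180)² = 32400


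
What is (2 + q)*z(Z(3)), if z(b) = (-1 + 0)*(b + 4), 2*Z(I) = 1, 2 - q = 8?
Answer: 18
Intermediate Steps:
q = -6 (q = 2 - 1*8 = 2 - 8 = -6)
Z(I) = ½ (Z(I) = (½)*1 = ½)
z(b) = -4 - b (z(b) = -(4 + b) = -4 - b)
(2 + q)*z(Z(3)) = (2 - 6)*(-4 - 1*½) = -4*(-4 - ½) = -4*(-9/2) = 18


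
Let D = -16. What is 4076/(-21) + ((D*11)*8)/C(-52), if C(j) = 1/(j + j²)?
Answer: -78418412/21 ≈ -3.7342e+6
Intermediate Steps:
4076/(-21) + ((D*11)*8)/C(-52) = 4076/(-21) + (-16*11*8)/((1/((-52)*(1 - 52)))) = 4076*(-1/21) + (-176*8)/((-1/52/(-51))) = -4076/21 - 1408/((-1/52*(-1/51))) = -4076/21 - 1408/1/2652 = -4076/21 - 1408*2652 = -4076/21 - 3734016 = -78418412/21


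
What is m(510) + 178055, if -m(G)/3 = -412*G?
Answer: 808415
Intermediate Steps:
m(G) = 1236*G (m(G) = -(-1236)*G = 1236*G)
m(510) + 178055 = 1236*510 + 178055 = 630360 + 178055 = 808415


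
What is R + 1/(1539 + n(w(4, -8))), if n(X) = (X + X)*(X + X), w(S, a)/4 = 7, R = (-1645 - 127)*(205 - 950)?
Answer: 6171654501/4675 ≈ 1.3201e+6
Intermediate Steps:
R = 1320140 (R = -1772*(-745) = 1320140)
w(S, a) = 28 (w(S, a) = 4*7 = 28)
n(X) = 4*X**2 (n(X) = (2*X)*(2*X) = 4*X**2)
R + 1/(1539 + n(w(4, -8))) = 1320140 + 1/(1539 + 4*28**2) = 1320140 + 1/(1539 + 4*784) = 1320140 + 1/(1539 + 3136) = 1320140 + 1/4675 = 6171654501/4675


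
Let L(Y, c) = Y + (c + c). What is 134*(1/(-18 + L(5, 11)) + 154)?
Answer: 185858/9 ≈ 20651.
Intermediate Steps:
L(Y, c) = Y + 2*c
134*(1/(-18 + L(5, 11)) + 154) = 134*(1/(-18 + (5 + 2*11)) + 154) = 134*(1/(-18 + (5 + 22)) + 154) = 134*(1/(-18 + 27) + 154) = 134*(1/9 + 154) = 134*(⅑ + 154) = 134*(1387/9) = 185858/9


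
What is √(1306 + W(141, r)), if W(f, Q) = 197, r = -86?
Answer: 3*√167 ≈ 38.769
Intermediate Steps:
√(1306 + W(141, r)) = √(1306 + 197) = √1503 = 3*√167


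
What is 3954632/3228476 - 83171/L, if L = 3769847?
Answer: 3659960500977/3042715140793 ≈ 1.2029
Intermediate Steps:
3954632/3228476 - 83171/L = 3954632/3228476 - 83171/3769847 = 3954632*(1/3228476) - 83171*1/3769847 = 988658/807119 - 83171/3769847 = 3659960500977/3042715140793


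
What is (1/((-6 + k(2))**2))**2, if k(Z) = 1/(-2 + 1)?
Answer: 1/2401 ≈ 0.00041649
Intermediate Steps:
k(Z) = -1 (k(Z) = 1/(-1) = -1)
(1/((-6 + k(2))**2))**2 = (1/((-6 - 1)**2))**2 = (1/((-7)**2))**2 = (1/49)**2 = 1/2401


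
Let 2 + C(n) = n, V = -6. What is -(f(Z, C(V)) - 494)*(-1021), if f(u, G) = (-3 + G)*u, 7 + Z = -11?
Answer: -302216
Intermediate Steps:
C(n) = -2 + n
Z = -18 (Z = -7 - 11 = -18)
f(u, G) = u*(-3 + G)
-(f(Z, C(V)) - 494)*(-1021) = -(-18*(-3 + (-2 - 6)) - 494)*(-1021) = -(-18*(-3 - 8) - 494)*(-1021) = -(-18*(-11) - 494)*(-1021) = -(198 - 494)*(-1021) = -(-296)*(-1021) = -1*302216 = -302216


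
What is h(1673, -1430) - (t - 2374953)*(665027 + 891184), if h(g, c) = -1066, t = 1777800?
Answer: 929296066217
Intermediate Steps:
h(1673, -1430) - (t - 2374953)*(665027 + 891184) = -1066 - (1777800 - 2374953)*(665027 + 891184) = -1066 - (-597153)*1556211 = -1066 - 1*(-929296067283) = -1066 + 929296067283 = 929296066217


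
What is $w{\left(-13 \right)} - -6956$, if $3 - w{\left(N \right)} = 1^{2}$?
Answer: $6958$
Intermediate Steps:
$w{\left(N \right)} = 2$ ($w{\left(N \right)} = 3 - 1^{2} = 3 - 1 = 2$)
$w{\left(-13 \right)} - -6956 = 2 - -6956 = 2 + 6956 = 6958$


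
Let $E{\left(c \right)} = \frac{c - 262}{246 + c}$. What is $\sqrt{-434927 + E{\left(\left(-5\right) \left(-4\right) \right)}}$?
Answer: $\frac{6 i \sqrt{213706661}}{133} \approx 659.49 i$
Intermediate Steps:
$E{\left(c \right)} = \frac{-262 + c}{246 + c}$
$\sqrt{-434927 + E{\left(\left(-5\right) \left(-4\right) \right)}} = \sqrt{-434927 + \frac{-262 - -20}{246 - -20}} = \sqrt{-434927 + \frac{-262 + 20}{246 + 20}} = \sqrt{-434927 + \frac{1}{266} \left(-242\right)} = \sqrt{-434927 - \frac{121}{133}} = \sqrt{- \frac{57845412}{133}} = \frac{6 i \sqrt{213706661}}{133}$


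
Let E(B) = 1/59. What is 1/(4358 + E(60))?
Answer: 59/257123 ≈ 0.00022946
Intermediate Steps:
E(B) = 1/59
1/(4358 + E(60)) = 1/(4358 + 1/59) = 1/(257123/59) = 59/257123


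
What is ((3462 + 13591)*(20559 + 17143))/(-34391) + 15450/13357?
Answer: -1226730590656/65622941 ≈ -18694.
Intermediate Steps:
((3462 + 13591)*(20559 + 17143))/(-34391) + 15450/13357 = (17053*37702)*(-1/34391) + 15450*(1/13357) = 642932206*(-1/34391) + 15450/13357 = -91847458/4913 + 15450/13357 = -1226730590656/65622941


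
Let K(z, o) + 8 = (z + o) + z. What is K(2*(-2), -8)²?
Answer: 576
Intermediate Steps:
K(z, o) = -8 + o + 2*z (K(z, o) = -8 + ((z + o) + z) = -8 + ((o + z) + z) = -8 + (o + 2*z) = -8 + o + 2*z)
K(2*(-2), -8)² = (-8 - 8 + 2*(2*(-2)))² = (-8 - 8 + 2*(-4))² = (-8 - 8 - 8)² = (-24)² = 576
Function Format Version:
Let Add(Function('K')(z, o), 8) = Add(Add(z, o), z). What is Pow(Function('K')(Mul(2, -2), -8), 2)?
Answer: 576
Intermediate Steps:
Function('K')(z, o) = Add(-8, o, Mul(2, z)) (Function('K')(z, o) = Add(-8, Add(Add(z, o), z)) = Add(-8, Add(Add(o, z), z)) = Add(-8, Add(o, Mul(2, z))) = Add(-8, o, Mul(2, z)))
Pow(Function('K')(Mul(2, -2), -8), 2) = Pow(Add(-8, -8, Mul(2, Mul(2, -2))), 2) = Pow(Add(-8, -8, Mul(2, -4)), 2) = Pow(Add(-8, -8, -8), 2) = Pow(-24, 2) = 576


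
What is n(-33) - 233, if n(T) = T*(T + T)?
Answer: 1945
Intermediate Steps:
n(T) = 2*T**2 (n(T) = T*(2*T) = 2*T**2)
n(-33) - 233 = 2*(-33)**2 - 233 = 2*1089 - 233 = 2178 - 233 = 1945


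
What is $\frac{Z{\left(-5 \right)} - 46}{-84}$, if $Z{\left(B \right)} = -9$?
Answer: $\frac{55}{84} \approx 0.65476$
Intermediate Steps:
$\frac{Z{\left(-5 \right)} - 46}{-84} = \frac{-9 - 46}{-84} = \left(- \frac{1}{84}\right) \left(-55\right) = \frac{55}{84}$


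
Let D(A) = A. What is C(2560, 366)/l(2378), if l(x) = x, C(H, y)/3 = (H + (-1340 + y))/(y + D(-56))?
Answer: 2379/368590 ≈ 0.0064543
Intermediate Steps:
C(H, y) = 3*(-1340 + H + y)/(-56 + y) (C(H, y) = 3*((H + (-1340 + y))/(y - 56)) = 3*((-1340 + H + y)/(-56 + y)) = 3*(-1340 + H + y)/(-56 + y))
C(2560, 366)/l(2378) = (3*(-1340 + 2560 + 366)/(-56 + 366))/2378 = (3*1586/310)*(1/2378) = (3*(1/310)*1586)*(1/2378) = (2379/155)*(1/2378) = 2379/368590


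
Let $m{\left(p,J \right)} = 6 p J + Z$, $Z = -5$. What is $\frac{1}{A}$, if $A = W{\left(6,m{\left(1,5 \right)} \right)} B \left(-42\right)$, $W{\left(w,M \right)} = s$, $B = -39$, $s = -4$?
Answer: $- \frac{1}{6552} \approx -0.00015263$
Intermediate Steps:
$m{\left(p,J \right)} = -5 + 6 J p$ ($m{\left(p,J \right)} = 6 p J - 5 = 6 J p - 5 = -5 + 6 J p$)
$W{\left(w,M \right)} = -4$
$A = -6552$ ($A = \left(-4\right) \left(-39\right) \left(-42\right) = 156 \left(-42\right) = -6552$)
$\frac{1}{A} = \frac{1}{-6552} = - \frac{1}{6552}$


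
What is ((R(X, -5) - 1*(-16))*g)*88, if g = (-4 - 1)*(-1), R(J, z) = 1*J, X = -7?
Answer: 3960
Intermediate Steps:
R(J, z) = J
g = 5 (g = -5*(-1) = 5)
((R(X, -5) - 1*(-16))*g)*88 = ((-7 - 1*(-16))*5)*88 = ((-7 + 16)*5)*88 = (9*5)*88 = 45*88 = 3960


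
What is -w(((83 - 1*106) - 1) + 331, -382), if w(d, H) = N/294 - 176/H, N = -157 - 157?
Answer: 17051/28077 ≈ 0.60729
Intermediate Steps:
N = -314
w(d, H) = -157/147 - 176/H (w(d, H) = -314/294 - 176/H = -314*1/294 - 176/H = -157/147 - 176/H)
-w(((83 - 1*106) - 1) + 331, -382) = -(-157/147 - 176/(-382)) = -(-157/147 - 176*(-1/382)) = -(-157/147 + 88/191) = -1*(-17051/28077) = 17051/28077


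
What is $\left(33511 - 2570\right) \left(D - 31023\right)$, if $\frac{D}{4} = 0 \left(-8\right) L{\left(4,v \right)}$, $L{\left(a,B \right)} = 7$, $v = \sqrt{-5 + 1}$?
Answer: $-959882643$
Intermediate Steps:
$v = 2 i$ ($v = \sqrt{-4} = 2 i \approx 2.0 i$)
$D = 0$ ($D = 4 \cdot 0 \left(-8\right) 7 = 4 \cdot 0 \cdot 7 = 4 \cdot 0 = 0$)
$\left(33511 - 2570\right) \left(D - 31023\right) = \left(33511 - 2570\right) \left(0 - 31023\right) = 30941 \left(-31023\right) = -959882643$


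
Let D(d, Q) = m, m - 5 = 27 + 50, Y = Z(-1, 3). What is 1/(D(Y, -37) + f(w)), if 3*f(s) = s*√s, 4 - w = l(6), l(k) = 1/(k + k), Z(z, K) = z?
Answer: 1275264/104467825 - 3384*√141/104467825 ≈ 0.011823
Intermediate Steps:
Y = -1
m = 82 (m = 5 + (27 + 50) = 5 + 77 = 82)
D(d, Q) = 82
l(k) = 1/(2*k)
w = 47/12 (w = 4 - 1/(2*6) = 4 - 1*1/12 = 4 - 1/12 = 47/12 ≈ 3.9167)
f(s) = s^(3/2)/3 (f(s) = (s*√s)/3 = s^(3/2)/3)
1/(D(Y, -37) + f(w)) = 1/(82 + (47/12)^(3/2)/3) = 1/(82 + (47*√141/72)/3) = 1/(82 + 47*√141/216)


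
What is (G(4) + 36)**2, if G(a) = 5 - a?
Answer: 1369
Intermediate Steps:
(G(4) + 36)**2 = ((5 - 1*4) + 36)**2 = ((5 - 4) + 36)**2 = (1 + 36)**2 = 37**2 = 1369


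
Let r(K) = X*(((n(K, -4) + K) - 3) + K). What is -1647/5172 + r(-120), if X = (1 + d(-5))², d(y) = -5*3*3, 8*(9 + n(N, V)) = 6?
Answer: -838588629/1724 ≈ -4.8642e+5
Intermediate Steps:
n(N, V) = -33/4 (n(N, V) = -9 + (⅛)*6 = -9 + ¾ = -33/4)
d(y) = -45 (d(y) = -15*3 = -45)
X = 1936 (X = (1 - 45)² = (-44)² = 1936)
r(K) = -21780 + 3872*K (r(K) = 1936*(((-33/4 + K) - 3) + K) = 1936*((-45/4 + K) + K) = 1936*(-45/4 + 2*K) = -21780 + 3872*K)
-1647/5172 + r(-120) = -1647/5172 + (-21780 + 3872*(-120)) = -1647*1/5172 + (-21780 - 464640) = -549/1724 - 486420 = -838588629/1724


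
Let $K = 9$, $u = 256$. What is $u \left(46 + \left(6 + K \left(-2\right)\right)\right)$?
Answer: $8704$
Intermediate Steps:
$u \left(46 + \left(6 + K \left(-2\right)\right)\right) = 256 \left(46 + \left(6 + 9 \left(-2\right)\right)\right) = 256 \left(46 + \left(6 - 18\right)\right) = 256 \left(46 - 12\right) = 256 \cdot 34 = 8704$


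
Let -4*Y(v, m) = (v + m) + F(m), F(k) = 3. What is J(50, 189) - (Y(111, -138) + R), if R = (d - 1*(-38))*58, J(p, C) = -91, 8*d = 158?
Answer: -6893/2 ≈ -3446.5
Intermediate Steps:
d = 79/4 (d = (⅛)*158 = 79/4 ≈ 19.750)
Y(v, m) = -¾ - m/4 - v/4 (Y(v, m) = -((v + m) + 3)/4 = -((m + v) + 3)/4 = -(3 + m + v)/4 = -¾ - m/4 - v/4)
R = 6699/2 (R = (79/4 - 1*(-38))*58 = (79/4 + 38)*58 = (231/4)*58 = 6699/2 ≈ 3349.5)
J(50, 189) - (Y(111, -138) + R) = -91 - ((-¾ - ¼*(-138) - ¼*111) + 6699/2) = -91 - ((-¾ + 69/2 - 111/4) + 6699/2) = -91 - (6 + 6699/2) = -91 - 1*6711/2 = -91 - 6711/2 = -6893/2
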